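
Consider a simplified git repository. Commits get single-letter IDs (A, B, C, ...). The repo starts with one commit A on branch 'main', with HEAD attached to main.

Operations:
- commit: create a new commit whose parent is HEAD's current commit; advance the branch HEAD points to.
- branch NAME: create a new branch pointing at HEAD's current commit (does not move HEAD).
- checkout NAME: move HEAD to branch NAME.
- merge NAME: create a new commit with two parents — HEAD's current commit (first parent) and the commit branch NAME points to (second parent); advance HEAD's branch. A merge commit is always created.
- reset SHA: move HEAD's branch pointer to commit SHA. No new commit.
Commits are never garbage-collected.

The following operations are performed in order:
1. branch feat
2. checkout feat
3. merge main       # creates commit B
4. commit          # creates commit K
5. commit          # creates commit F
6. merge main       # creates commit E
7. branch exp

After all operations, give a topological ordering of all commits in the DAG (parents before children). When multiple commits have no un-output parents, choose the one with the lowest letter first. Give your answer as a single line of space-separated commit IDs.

Answer: A B K F E

Derivation:
After op 1 (branch): HEAD=main@A [feat=A main=A]
After op 2 (checkout): HEAD=feat@A [feat=A main=A]
After op 3 (merge): HEAD=feat@B [feat=B main=A]
After op 4 (commit): HEAD=feat@K [feat=K main=A]
After op 5 (commit): HEAD=feat@F [feat=F main=A]
After op 6 (merge): HEAD=feat@E [feat=E main=A]
After op 7 (branch): HEAD=feat@E [exp=E feat=E main=A]
commit A: parents=[]
commit B: parents=['A', 'A']
commit E: parents=['F', 'A']
commit F: parents=['K']
commit K: parents=['B']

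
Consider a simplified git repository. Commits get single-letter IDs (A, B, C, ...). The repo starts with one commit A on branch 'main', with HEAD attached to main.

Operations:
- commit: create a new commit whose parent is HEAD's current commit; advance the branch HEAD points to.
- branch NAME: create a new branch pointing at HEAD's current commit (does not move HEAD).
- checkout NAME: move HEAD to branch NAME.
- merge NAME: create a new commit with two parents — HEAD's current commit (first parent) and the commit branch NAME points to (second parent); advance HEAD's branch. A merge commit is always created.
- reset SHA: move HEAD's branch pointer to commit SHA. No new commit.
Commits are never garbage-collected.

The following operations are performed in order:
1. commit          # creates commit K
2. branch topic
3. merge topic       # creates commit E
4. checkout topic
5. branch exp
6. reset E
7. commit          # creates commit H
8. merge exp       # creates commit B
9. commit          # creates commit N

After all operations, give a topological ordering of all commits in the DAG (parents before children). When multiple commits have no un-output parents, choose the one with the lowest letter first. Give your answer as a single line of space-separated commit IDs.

After op 1 (commit): HEAD=main@K [main=K]
After op 2 (branch): HEAD=main@K [main=K topic=K]
After op 3 (merge): HEAD=main@E [main=E topic=K]
After op 4 (checkout): HEAD=topic@K [main=E topic=K]
After op 5 (branch): HEAD=topic@K [exp=K main=E topic=K]
After op 6 (reset): HEAD=topic@E [exp=K main=E topic=E]
After op 7 (commit): HEAD=topic@H [exp=K main=E topic=H]
After op 8 (merge): HEAD=topic@B [exp=K main=E topic=B]
After op 9 (commit): HEAD=topic@N [exp=K main=E topic=N]
commit A: parents=[]
commit B: parents=['H', 'K']
commit E: parents=['K', 'K']
commit H: parents=['E']
commit K: parents=['A']
commit N: parents=['B']

Answer: A K E H B N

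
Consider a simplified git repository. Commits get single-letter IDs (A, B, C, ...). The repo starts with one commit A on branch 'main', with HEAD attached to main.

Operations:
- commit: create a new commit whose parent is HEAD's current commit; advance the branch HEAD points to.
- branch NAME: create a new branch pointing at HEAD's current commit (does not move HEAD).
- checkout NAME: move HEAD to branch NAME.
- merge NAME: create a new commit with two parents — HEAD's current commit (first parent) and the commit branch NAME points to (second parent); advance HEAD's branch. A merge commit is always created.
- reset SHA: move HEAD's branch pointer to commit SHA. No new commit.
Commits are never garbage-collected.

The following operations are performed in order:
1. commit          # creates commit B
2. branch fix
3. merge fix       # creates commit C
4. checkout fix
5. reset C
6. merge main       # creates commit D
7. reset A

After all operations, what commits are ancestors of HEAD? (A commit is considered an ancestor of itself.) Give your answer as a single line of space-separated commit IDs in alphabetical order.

After op 1 (commit): HEAD=main@B [main=B]
After op 2 (branch): HEAD=main@B [fix=B main=B]
After op 3 (merge): HEAD=main@C [fix=B main=C]
After op 4 (checkout): HEAD=fix@B [fix=B main=C]
After op 5 (reset): HEAD=fix@C [fix=C main=C]
After op 6 (merge): HEAD=fix@D [fix=D main=C]
After op 7 (reset): HEAD=fix@A [fix=A main=C]

Answer: A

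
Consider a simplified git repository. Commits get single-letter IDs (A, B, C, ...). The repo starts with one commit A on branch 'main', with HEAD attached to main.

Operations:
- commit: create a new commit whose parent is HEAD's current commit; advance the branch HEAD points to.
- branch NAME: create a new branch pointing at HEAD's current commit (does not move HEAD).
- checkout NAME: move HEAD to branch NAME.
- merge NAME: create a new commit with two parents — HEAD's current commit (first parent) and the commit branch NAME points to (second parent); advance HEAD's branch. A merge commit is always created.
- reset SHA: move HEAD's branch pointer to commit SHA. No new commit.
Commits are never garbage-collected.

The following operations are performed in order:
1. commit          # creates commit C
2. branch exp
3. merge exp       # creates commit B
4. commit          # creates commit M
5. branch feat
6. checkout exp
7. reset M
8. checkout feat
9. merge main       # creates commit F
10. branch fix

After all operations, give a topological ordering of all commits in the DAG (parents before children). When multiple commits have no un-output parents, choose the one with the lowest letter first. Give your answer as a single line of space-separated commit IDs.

Answer: A C B M F

Derivation:
After op 1 (commit): HEAD=main@C [main=C]
After op 2 (branch): HEAD=main@C [exp=C main=C]
After op 3 (merge): HEAD=main@B [exp=C main=B]
After op 4 (commit): HEAD=main@M [exp=C main=M]
After op 5 (branch): HEAD=main@M [exp=C feat=M main=M]
After op 6 (checkout): HEAD=exp@C [exp=C feat=M main=M]
After op 7 (reset): HEAD=exp@M [exp=M feat=M main=M]
After op 8 (checkout): HEAD=feat@M [exp=M feat=M main=M]
After op 9 (merge): HEAD=feat@F [exp=M feat=F main=M]
After op 10 (branch): HEAD=feat@F [exp=M feat=F fix=F main=M]
commit A: parents=[]
commit B: parents=['C', 'C']
commit C: parents=['A']
commit F: parents=['M', 'M']
commit M: parents=['B']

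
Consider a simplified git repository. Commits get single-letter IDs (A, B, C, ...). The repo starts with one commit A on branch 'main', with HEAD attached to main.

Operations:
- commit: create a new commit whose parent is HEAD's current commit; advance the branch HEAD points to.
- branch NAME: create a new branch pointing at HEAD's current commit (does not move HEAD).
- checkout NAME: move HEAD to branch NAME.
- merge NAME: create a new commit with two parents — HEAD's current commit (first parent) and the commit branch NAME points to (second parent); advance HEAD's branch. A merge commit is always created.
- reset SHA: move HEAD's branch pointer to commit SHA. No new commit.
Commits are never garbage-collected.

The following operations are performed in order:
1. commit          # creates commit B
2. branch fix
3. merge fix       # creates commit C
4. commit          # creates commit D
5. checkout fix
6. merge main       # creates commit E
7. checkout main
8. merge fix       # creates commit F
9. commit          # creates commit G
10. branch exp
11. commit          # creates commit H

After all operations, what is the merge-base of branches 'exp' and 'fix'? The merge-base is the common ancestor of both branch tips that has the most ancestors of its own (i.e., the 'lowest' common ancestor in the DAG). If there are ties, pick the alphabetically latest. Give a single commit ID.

After op 1 (commit): HEAD=main@B [main=B]
After op 2 (branch): HEAD=main@B [fix=B main=B]
After op 3 (merge): HEAD=main@C [fix=B main=C]
After op 4 (commit): HEAD=main@D [fix=B main=D]
After op 5 (checkout): HEAD=fix@B [fix=B main=D]
After op 6 (merge): HEAD=fix@E [fix=E main=D]
After op 7 (checkout): HEAD=main@D [fix=E main=D]
After op 8 (merge): HEAD=main@F [fix=E main=F]
After op 9 (commit): HEAD=main@G [fix=E main=G]
After op 10 (branch): HEAD=main@G [exp=G fix=E main=G]
After op 11 (commit): HEAD=main@H [exp=G fix=E main=H]
ancestors(exp=G): ['A', 'B', 'C', 'D', 'E', 'F', 'G']
ancestors(fix=E): ['A', 'B', 'C', 'D', 'E']
common: ['A', 'B', 'C', 'D', 'E']

Answer: E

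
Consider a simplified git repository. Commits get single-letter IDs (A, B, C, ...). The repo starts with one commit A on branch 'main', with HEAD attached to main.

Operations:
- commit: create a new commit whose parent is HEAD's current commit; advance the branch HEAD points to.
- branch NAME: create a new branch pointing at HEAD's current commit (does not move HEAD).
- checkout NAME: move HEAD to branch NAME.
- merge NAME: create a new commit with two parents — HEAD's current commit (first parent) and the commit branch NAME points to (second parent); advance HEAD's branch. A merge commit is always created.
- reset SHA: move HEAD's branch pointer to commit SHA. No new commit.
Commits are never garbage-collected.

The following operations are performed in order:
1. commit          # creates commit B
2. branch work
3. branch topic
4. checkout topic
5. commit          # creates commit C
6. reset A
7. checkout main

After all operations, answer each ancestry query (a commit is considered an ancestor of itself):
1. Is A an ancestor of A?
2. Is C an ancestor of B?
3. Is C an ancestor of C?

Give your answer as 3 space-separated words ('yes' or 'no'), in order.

After op 1 (commit): HEAD=main@B [main=B]
After op 2 (branch): HEAD=main@B [main=B work=B]
After op 3 (branch): HEAD=main@B [main=B topic=B work=B]
After op 4 (checkout): HEAD=topic@B [main=B topic=B work=B]
After op 5 (commit): HEAD=topic@C [main=B topic=C work=B]
After op 6 (reset): HEAD=topic@A [main=B topic=A work=B]
After op 7 (checkout): HEAD=main@B [main=B topic=A work=B]
ancestors(A) = {A}; A in? yes
ancestors(B) = {A,B}; C in? no
ancestors(C) = {A,B,C}; C in? yes

Answer: yes no yes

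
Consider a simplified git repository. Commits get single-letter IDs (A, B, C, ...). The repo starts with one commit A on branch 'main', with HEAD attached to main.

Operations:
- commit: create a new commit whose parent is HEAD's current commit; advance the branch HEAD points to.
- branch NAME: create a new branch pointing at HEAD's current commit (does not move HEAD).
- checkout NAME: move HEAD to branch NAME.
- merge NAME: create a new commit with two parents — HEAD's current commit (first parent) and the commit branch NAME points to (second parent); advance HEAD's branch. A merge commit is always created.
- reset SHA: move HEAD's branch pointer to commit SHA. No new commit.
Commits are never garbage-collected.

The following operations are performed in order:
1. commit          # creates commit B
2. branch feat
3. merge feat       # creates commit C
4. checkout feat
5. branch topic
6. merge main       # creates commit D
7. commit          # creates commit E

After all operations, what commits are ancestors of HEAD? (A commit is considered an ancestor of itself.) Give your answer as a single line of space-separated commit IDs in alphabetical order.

Answer: A B C D E

Derivation:
After op 1 (commit): HEAD=main@B [main=B]
After op 2 (branch): HEAD=main@B [feat=B main=B]
After op 3 (merge): HEAD=main@C [feat=B main=C]
After op 4 (checkout): HEAD=feat@B [feat=B main=C]
After op 5 (branch): HEAD=feat@B [feat=B main=C topic=B]
After op 6 (merge): HEAD=feat@D [feat=D main=C topic=B]
After op 7 (commit): HEAD=feat@E [feat=E main=C topic=B]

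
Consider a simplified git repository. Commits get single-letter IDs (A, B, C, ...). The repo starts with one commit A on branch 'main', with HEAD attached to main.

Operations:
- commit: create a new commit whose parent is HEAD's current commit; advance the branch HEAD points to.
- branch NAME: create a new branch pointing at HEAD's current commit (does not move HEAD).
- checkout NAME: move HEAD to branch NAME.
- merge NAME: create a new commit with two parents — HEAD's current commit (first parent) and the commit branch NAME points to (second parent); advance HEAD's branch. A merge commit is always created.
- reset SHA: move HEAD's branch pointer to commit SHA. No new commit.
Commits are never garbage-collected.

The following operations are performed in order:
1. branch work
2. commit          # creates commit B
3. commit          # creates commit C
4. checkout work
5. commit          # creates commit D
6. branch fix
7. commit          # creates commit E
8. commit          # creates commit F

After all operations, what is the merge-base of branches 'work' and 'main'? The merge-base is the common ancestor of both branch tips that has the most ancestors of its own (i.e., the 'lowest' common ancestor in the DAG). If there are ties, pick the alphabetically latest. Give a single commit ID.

Answer: A

Derivation:
After op 1 (branch): HEAD=main@A [main=A work=A]
After op 2 (commit): HEAD=main@B [main=B work=A]
After op 3 (commit): HEAD=main@C [main=C work=A]
After op 4 (checkout): HEAD=work@A [main=C work=A]
After op 5 (commit): HEAD=work@D [main=C work=D]
After op 6 (branch): HEAD=work@D [fix=D main=C work=D]
After op 7 (commit): HEAD=work@E [fix=D main=C work=E]
After op 8 (commit): HEAD=work@F [fix=D main=C work=F]
ancestors(work=F): ['A', 'D', 'E', 'F']
ancestors(main=C): ['A', 'B', 'C']
common: ['A']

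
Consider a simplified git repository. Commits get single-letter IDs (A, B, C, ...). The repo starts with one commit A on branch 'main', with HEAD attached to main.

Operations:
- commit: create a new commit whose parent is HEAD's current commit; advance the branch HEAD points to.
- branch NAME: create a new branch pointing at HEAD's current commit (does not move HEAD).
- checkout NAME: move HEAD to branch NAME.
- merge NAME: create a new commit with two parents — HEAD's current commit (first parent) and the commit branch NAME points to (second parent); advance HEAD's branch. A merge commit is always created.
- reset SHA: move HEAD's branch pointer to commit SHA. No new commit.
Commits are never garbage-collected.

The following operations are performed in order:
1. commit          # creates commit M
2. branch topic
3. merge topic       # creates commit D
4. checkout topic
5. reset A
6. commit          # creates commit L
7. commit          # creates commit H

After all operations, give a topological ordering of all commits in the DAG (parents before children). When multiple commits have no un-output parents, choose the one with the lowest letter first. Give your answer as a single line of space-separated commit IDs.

Answer: A L H M D

Derivation:
After op 1 (commit): HEAD=main@M [main=M]
After op 2 (branch): HEAD=main@M [main=M topic=M]
After op 3 (merge): HEAD=main@D [main=D topic=M]
After op 4 (checkout): HEAD=topic@M [main=D topic=M]
After op 5 (reset): HEAD=topic@A [main=D topic=A]
After op 6 (commit): HEAD=topic@L [main=D topic=L]
After op 7 (commit): HEAD=topic@H [main=D topic=H]
commit A: parents=[]
commit D: parents=['M', 'M']
commit H: parents=['L']
commit L: parents=['A']
commit M: parents=['A']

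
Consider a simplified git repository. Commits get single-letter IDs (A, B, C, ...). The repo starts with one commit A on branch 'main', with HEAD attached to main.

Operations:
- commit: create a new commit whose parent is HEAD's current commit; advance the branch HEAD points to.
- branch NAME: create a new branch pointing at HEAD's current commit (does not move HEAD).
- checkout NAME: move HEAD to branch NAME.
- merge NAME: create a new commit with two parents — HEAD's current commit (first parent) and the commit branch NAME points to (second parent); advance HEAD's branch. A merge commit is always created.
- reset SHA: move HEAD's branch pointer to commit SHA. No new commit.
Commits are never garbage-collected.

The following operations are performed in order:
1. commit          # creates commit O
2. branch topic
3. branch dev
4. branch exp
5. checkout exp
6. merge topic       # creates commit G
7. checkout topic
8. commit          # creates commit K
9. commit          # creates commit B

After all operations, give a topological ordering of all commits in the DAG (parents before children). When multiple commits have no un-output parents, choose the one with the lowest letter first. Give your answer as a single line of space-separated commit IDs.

Answer: A O G K B

Derivation:
After op 1 (commit): HEAD=main@O [main=O]
After op 2 (branch): HEAD=main@O [main=O topic=O]
After op 3 (branch): HEAD=main@O [dev=O main=O topic=O]
After op 4 (branch): HEAD=main@O [dev=O exp=O main=O topic=O]
After op 5 (checkout): HEAD=exp@O [dev=O exp=O main=O topic=O]
After op 6 (merge): HEAD=exp@G [dev=O exp=G main=O topic=O]
After op 7 (checkout): HEAD=topic@O [dev=O exp=G main=O topic=O]
After op 8 (commit): HEAD=topic@K [dev=O exp=G main=O topic=K]
After op 9 (commit): HEAD=topic@B [dev=O exp=G main=O topic=B]
commit A: parents=[]
commit B: parents=['K']
commit G: parents=['O', 'O']
commit K: parents=['O']
commit O: parents=['A']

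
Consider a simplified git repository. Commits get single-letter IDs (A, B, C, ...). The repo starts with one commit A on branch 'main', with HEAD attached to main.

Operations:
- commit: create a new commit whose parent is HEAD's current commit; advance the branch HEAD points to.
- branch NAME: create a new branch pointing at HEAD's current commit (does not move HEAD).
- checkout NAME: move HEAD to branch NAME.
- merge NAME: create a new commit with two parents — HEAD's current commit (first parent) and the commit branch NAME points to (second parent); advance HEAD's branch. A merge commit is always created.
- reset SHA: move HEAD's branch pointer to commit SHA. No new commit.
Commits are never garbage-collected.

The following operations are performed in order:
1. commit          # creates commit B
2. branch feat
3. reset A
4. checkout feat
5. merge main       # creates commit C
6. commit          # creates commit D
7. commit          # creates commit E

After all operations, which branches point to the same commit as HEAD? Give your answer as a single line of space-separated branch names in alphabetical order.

Answer: feat

Derivation:
After op 1 (commit): HEAD=main@B [main=B]
After op 2 (branch): HEAD=main@B [feat=B main=B]
After op 3 (reset): HEAD=main@A [feat=B main=A]
After op 4 (checkout): HEAD=feat@B [feat=B main=A]
After op 5 (merge): HEAD=feat@C [feat=C main=A]
After op 6 (commit): HEAD=feat@D [feat=D main=A]
After op 7 (commit): HEAD=feat@E [feat=E main=A]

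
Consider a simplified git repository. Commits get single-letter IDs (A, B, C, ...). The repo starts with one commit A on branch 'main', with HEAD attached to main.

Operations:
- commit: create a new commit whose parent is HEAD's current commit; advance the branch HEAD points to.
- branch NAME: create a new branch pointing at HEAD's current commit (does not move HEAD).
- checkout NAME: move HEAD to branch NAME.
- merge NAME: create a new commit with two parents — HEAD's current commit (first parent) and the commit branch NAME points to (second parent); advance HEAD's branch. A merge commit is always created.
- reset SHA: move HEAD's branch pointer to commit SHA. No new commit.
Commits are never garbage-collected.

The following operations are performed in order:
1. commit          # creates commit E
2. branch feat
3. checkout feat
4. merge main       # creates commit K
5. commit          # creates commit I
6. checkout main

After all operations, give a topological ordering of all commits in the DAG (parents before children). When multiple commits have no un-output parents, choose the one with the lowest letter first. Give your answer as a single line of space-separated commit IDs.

Answer: A E K I

Derivation:
After op 1 (commit): HEAD=main@E [main=E]
After op 2 (branch): HEAD=main@E [feat=E main=E]
After op 3 (checkout): HEAD=feat@E [feat=E main=E]
After op 4 (merge): HEAD=feat@K [feat=K main=E]
After op 5 (commit): HEAD=feat@I [feat=I main=E]
After op 6 (checkout): HEAD=main@E [feat=I main=E]
commit A: parents=[]
commit E: parents=['A']
commit I: parents=['K']
commit K: parents=['E', 'E']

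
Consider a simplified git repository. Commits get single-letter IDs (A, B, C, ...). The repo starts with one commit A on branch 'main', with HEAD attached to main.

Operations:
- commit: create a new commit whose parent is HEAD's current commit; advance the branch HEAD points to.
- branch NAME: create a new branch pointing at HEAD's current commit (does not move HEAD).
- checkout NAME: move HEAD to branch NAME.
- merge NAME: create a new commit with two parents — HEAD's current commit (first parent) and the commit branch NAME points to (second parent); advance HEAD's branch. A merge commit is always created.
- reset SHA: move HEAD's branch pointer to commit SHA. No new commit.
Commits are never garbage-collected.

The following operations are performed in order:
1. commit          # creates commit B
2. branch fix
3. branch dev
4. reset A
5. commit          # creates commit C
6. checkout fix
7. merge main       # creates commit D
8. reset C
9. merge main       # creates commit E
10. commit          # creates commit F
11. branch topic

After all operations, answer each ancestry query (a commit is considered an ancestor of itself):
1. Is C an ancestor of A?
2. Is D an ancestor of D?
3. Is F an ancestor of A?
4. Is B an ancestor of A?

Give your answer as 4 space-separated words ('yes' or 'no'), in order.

Answer: no yes no no

Derivation:
After op 1 (commit): HEAD=main@B [main=B]
After op 2 (branch): HEAD=main@B [fix=B main=B]
After op 3 (branch): HEAD=main@B [dev=B fix=B main=B]
After op 4 (reset): HEAD=main@A [dev=B fix=B main=A]
After op 5 (commit): HEAD=main@C [dev=B fix=B main=C]
After op 6 (checkout): HEAD=fix@B [dev=B fix=B main=C]
After op 7 (merge): HEAD=fix@D [dev=B fix=D main=C]
After op 8 (reset): HEAD=fix@C [dev=B fix=C main=C]
After op 9 (merge): HEAD=fix@E [dev=B fix=E main=C]
After op 10 (commit): HEAD=fix@F [dev=B fix=F main=C]
After op 11 (branch): HEAD=fix@F [dev=B fix=F main=C topic=F]
ancestors(A) = {A}; C in? no
ancestors(D) = {A,B,C,D}; D in? yes
ancestors(A) = {A}; F in? no
ancestors(A) = {A}; B in? no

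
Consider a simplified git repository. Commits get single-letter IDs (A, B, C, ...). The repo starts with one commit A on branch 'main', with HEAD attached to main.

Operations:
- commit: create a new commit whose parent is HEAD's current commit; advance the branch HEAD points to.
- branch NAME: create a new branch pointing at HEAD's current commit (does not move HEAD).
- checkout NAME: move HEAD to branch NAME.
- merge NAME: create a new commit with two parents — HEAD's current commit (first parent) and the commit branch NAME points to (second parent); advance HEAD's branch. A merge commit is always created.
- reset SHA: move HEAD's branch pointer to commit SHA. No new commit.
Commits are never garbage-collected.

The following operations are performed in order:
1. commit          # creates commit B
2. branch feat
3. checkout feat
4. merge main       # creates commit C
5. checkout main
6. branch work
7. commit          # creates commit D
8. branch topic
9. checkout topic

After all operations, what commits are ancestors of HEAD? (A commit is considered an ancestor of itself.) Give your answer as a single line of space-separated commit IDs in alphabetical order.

Answer: A B D

Derivation:
After op 1 (commit): HEAD=main@B [main=B]
After op 2 (branch): HEAD=main@B [feat=B main=B]
After op 3 (checkout): HEAD=feat@B [feat=B main=B]
After op 4 (merge): HEAD=feat@C [feat=C main=B]
After op 5 (checkout): HEAD=main@B [feat=C main=B]
After op 6 (branch): HEAD=main@B [feat=C main=B work=B]
After op 7 (commit): HEAD=main@D [feat=C main=D work=B]
After op 8 (branch): HEAD=main@D [feat=C main=D topic=D work=B]
After op 9 (checkout): HEAD=topic@D [feat=C main=D topic=D work=B]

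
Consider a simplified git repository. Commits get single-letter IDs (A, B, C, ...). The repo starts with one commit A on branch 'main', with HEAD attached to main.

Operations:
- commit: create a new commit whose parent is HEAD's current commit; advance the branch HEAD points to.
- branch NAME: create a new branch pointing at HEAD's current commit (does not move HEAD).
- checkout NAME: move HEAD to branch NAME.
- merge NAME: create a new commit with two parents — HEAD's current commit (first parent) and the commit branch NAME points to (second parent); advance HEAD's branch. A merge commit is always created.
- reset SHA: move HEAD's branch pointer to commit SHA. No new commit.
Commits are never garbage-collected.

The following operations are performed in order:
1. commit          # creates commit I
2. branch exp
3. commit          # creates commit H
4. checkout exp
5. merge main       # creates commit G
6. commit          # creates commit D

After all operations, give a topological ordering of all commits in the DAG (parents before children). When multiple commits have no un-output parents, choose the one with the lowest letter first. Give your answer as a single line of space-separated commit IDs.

Answer: A I H G D

Derivation:
After op 1 (commit): HEAD=main@I [main=I]
After op 2 (branch): HEAD=main@I [exp=I main=I]
After op 3 (commit): HEAD=main@H [exp=I main=H]
After op 4 (checkout): HEAD=exp@I [exp=I main=H]
After op 5 (merge): HEAD=exp@G [exp=G main=H]
After op 6 (commit): HEAD=exp@D [exp=D main=H]
commit A: parents=[]
commit D: parents=['G']
commit G: parents=['I', 'H']
commit H: parents=['I']
commit I: parents=['A']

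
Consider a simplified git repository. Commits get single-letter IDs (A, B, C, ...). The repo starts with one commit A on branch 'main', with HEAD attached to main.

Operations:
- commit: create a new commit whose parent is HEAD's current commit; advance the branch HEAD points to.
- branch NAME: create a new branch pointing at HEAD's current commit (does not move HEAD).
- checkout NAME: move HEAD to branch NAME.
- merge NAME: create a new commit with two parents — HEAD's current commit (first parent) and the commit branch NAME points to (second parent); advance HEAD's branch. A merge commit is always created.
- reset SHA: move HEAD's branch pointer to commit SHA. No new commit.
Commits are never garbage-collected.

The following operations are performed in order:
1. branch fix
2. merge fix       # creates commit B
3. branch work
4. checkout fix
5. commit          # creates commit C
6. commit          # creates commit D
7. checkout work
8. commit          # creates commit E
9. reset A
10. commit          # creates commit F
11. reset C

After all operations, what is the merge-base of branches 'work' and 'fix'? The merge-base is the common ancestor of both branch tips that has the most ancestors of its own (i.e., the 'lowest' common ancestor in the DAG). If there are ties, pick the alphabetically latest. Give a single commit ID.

Answer: C

Derivation:
After op 1 (branch): HEAD=main@A [fix=A main=A]
After op 2 (merge): HEAD=main@B [fix=A main=B]
After op 3 (branch): HEAD=main@B [fix=A main=B work=B]
After op 4 (checkout): HEAD=fix@A [fix=A main=B work=B]
After op 5 (commit): HEAD=fix@C [fix=C main=B work=B]
After op 6 (commit): HEAD=fix@D [fix=D main=B work=B]
After op 7 (checkout): HEAD=work@B [fix=D main=B work=B]
After op 8 (commit): HEAD=work@E [fix=D main=B work=E]
After op 9 (reset): HEAD=work@A [fix=D main=B work=A]
After op 10 (commit): HEAD=work@F [fix=D main=B work=F]
After op 11 (reset): HEAD=work@C [fix=D main=B work=C]
ancestors(work=C): ['A', 'C']
ancestors(fix=D): ['A', 'C', 'D']
common: ['A', 'C']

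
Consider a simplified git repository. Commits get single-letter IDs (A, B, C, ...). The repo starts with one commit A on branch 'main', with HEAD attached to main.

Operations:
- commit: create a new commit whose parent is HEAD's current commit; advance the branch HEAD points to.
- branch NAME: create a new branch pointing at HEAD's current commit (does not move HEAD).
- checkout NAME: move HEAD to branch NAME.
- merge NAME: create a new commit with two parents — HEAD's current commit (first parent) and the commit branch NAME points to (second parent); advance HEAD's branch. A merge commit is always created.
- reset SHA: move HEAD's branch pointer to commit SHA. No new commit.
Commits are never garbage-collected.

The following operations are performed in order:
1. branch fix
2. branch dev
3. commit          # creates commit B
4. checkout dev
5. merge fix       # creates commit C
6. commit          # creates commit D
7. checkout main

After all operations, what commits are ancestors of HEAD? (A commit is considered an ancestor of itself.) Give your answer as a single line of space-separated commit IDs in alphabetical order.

After op 1 (branch): HEAD=main@A [fix=A main=A]
After op 2 (branch): HEAD=main@A [dev=A fix=A main=A]
After op 3 (commit): HEAD=main@B [dev=A fix=A main=B]
After op 4 (checkout): HEAD=dev@A [dev=A fix=A main=B]
After op 5 (merge): HEAD=dev@C [dev=C fix=A main=B]
After op 6 (commit): HEAD=dev@D [dev=D fix=A main=B]
After op 7 (checkout): HEAD=main@B [dev=D fix=A main=B]

Answer: A B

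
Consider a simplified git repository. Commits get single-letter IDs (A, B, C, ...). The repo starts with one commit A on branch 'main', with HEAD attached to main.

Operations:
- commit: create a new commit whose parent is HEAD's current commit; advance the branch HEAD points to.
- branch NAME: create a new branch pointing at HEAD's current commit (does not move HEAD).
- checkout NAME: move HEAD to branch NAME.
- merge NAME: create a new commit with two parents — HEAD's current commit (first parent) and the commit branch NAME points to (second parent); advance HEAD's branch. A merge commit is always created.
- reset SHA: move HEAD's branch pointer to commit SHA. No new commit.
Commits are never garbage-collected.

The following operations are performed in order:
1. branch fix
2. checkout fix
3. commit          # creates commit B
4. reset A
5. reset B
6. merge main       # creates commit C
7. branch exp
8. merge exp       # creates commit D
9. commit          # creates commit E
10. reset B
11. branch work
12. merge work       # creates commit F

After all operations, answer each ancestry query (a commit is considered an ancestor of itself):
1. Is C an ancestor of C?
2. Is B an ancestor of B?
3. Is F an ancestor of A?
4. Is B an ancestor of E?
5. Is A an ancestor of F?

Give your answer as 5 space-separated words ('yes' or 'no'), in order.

After op 1 (branch): HEAD=main@A [fix=A main=A]
After op 2 (checkout): HEAD=fix@A [fix=A main=A]
After op 3 (commit): HEAD=fix@B [fix=B main=A]
After op 4 (reset): HEAD=fix@A [fix=A main=A]
After op 5 (reset): HEAD=fix@B [fix=B main=A]
After op 6 (merge): HEAD=fix@C [fix=C main=A]
After op 7 (branch): HEAD=fix@C [exp=C fix=C main=A]
After op 8 (merge): HEAD=fix@D [exp=C fix=D main=A]
After op 9 (commit): HEAD=fix@E [exp=C fix=E main=A]
After op 10 (reset): HEAD=fix@B [exp=C fix=B main=A]
After op 11 (branch): HEAD=fix@B [exp=C fix=B main=A work=B]
After op 12 (merge): HEAD=fix@F [exp=C fix=F main=A work=B]
ancestors(C) = {A,B,C}; C in? yes
ancestors(B) = {A,B}; B in? yes
ancestors(A) = {A}; F in? no
ancestors(E) = {A,B,C,D,E}; B in? yes
ancestors(F) = {A,B,F}; A in? yes

Answer: yes yes no yes yes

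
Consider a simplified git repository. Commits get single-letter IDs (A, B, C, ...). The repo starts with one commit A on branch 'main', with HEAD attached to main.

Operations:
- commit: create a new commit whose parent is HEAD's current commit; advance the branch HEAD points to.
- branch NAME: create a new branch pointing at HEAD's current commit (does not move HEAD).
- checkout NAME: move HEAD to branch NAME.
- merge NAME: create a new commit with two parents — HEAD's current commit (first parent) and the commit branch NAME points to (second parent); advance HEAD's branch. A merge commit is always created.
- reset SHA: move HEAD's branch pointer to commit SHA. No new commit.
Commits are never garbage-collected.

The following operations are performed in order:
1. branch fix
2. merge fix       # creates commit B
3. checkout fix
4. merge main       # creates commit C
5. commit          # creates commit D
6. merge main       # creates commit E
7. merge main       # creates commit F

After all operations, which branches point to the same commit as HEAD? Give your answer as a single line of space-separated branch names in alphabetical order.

Answer: fix

Derivation:
After op 1 (branch): HEAD=main@A [fix=A main=A]
After op 2 (merge): HEAD=main@B [fix=A main=B]
After op 3 (checkout): HEAD=fix@A [fix=A main=B]
After op 4 (merge): HEAD=fix@C [fix=C main=B]
After op 5 (commit): HEAD=fix@D [fix=D main=B]
After op 6 (merge): HEAD=fix@E [fix=E main=B]
After op 7 (merge): HEAD=fix@F [fix=F main=B]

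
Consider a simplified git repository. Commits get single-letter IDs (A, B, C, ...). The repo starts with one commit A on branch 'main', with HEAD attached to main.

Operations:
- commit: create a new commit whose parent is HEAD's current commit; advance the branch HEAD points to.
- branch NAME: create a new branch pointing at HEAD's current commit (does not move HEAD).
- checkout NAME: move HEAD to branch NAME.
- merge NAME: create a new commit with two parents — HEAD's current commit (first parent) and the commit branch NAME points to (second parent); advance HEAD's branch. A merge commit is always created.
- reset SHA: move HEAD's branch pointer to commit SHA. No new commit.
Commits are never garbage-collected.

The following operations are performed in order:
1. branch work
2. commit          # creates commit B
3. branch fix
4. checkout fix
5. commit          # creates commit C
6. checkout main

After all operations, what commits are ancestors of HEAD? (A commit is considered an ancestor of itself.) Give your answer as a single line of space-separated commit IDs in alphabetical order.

After op 1 (branch): HEAD=main@A [main=A work=A]
After op 2 (commit): HEAD=main@B [main=B work=A]
After op 3 (branch): HEAD=main@B [fix=B main=B work=A]
After op 4 (checkout): HEAD=fix@B [fix=B main=B work=A]
After op 5 (commit): HEAD=fix@C [fix=C main=B work=A]
After op 6 (checkout): HEAD=main@B [fix=C main=B work=A]

Answer: A B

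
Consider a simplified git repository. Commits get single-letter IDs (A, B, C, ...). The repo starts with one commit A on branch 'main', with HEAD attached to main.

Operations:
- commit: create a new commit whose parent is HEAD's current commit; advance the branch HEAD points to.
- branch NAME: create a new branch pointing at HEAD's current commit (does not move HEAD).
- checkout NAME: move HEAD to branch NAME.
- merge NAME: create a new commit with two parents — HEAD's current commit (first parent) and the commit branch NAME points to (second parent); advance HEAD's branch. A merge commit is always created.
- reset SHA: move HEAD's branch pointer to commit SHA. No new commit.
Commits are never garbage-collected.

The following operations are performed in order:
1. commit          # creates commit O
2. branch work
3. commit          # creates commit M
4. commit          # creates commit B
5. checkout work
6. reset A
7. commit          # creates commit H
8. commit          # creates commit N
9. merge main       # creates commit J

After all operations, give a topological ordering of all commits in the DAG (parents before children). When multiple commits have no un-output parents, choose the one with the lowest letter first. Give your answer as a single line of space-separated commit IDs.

After op 1 (commit): HEAD=main@O [main=O]
After op 2 (branch): HEAD=main@O [main=O work=O]
After op 3 (commit): HEAD=main@M [main=M work=O]
After op 4 (commit): HEAD=main@B [main=B work=O]
After op 5 (checkout): HEAD=work@O [main=B work=O]
After op 6 (reset): HEAD=work@A [main=B work=A]
After op 7 (commit): HEAD=work@H [main=B work=H]
After op 8 (commit): HEAD=work@N [main=B work=N]
After op 9 (merge): HEAD=work@J [main=B work=J]
commit A: parents=[]
commit B: parents=['M']
commit H: parents=['A']
commit J: parents=['N', 'B']
commit M: parents=['O']
commit N: parents=['H']
commit O: parents=['A']

Answer: A H N O M B J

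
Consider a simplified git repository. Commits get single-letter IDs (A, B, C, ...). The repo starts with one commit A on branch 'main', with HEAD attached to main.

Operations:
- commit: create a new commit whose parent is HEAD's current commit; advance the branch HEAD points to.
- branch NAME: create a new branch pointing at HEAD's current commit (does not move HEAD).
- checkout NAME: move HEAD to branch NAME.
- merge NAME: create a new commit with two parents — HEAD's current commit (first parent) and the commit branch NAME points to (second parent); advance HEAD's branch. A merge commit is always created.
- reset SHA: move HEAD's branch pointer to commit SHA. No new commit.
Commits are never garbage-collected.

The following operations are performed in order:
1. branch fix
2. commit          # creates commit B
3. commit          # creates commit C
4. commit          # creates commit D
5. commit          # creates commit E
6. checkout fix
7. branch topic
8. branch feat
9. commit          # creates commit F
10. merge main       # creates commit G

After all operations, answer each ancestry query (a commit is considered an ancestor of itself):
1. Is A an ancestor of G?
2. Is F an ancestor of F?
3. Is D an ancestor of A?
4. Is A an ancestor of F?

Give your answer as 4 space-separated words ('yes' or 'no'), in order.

After op 1 (branch): HEAD=main@A [fix=A main=A]
After op 2 (commit): HEAD=main@B [fix=A main=B]
After op 3 (commit): HEAD=main@C [fix=A main=C]
After op 4 (commit): HEAD=main@D [fix=A main=D]
After op 5 (commit): HEAD=main@E [fix=A main=E]
After op 6 (checkout): HEAD=fix@A [fix=A main=E]
After op 7 (branch): HEAD=fix@A [fix=A main=E topic=A]
After op 8 (branch): HEAD=fix@A [feat=A fix=A main=E topic=A]
After op 9 (commit): HEAD=fix@F [feat=A fix=F main=E topic=A]
After op 10 (merge): HEAD=fix@G [feat=A fix=G main=E topic=A]
ancestors(G) = {A,B,C,D,E,F,G}; A in? yes
ancestors(F) = {A,F}; F in? yes
ancestors(A) = {A}; D in? no
ancestors(F) = {A,F}; A in? yes

Answer: yes yes no yes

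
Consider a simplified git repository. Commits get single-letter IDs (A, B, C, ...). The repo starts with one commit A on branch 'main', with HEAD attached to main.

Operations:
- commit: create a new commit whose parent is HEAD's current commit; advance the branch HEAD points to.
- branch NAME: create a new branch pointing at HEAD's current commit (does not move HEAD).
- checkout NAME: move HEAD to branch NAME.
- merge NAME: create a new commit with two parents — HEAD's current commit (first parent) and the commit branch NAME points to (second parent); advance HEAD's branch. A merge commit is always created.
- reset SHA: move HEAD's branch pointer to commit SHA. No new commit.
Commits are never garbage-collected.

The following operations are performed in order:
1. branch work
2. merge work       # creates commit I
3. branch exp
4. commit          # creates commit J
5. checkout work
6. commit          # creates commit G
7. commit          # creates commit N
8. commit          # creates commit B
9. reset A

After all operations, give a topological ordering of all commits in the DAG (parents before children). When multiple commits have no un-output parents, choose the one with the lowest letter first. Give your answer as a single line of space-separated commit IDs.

Answer: A G I J N B

Derivation:
After op 1 (branch): HEAD=main@A [main=A work=A]
After op 2 (merge): HEAD=main@I [main=I work=A]
After op 3 (branch): HEAD=main@I [exp=I main=I work=A]
After op 4 (commit): HEAD=main@J [exp=I main=J work=A]
After op 5 (checkout): HEAD=work@A [exp=I main=J work=A]
After op 6 (commit): HEAD=work@G [exp=I main=J work=G]
After op 7 (commit): HEAD=work@N [exp=I main=J work=N]
After op 8 (commit): HEAD=work@B [exp=I main=J work=B]
After op 9 (reset): HEAD=work@A [exp=I main=J work=A]
commit A: parents=[]
commit B: parents=['N']
commit G: parents=['A']
commit I: parents=['A', 'A']
commit J: parents=['I']
commit N: parents=['G']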